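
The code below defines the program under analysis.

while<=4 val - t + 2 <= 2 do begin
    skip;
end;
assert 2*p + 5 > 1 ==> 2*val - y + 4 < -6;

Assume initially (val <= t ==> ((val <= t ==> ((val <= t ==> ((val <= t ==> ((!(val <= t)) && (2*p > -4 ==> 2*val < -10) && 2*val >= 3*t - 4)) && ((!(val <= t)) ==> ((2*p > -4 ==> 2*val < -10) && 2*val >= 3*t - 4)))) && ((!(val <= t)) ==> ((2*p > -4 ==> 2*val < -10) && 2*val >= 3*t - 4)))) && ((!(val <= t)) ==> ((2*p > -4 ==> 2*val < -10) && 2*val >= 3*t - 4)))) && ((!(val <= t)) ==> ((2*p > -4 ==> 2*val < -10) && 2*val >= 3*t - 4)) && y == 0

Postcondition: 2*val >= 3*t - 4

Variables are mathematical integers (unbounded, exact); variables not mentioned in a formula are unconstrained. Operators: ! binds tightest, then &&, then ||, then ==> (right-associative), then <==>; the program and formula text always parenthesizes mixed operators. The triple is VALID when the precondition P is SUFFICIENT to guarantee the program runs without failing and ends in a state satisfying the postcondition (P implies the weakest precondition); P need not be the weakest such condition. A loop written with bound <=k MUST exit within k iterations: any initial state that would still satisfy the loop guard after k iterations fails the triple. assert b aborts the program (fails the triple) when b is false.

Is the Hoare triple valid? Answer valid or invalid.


Working backward. After the program, 2*val >= 3*t - 4 must hold.
Before assert 2*p + 5 > 1 ==> 2*val - y + 4 < -6: (2*p > -4 ==> 2*val < y - 10) && 2*val >= 3*t - 4
Before the loop (bound <=4), unroll the exhaustion recursion (WP_0 = exit-now case; WP_j = one more guarded iteration, up to j = 4):
  WP_0: (!(val <= t)) && (2*p > -4 ==> 2*val < y - 10) && 2*val >= 3*t - 4
  WP_1: (val <= t ==> ((!(val <= t)) && (2*p > -4 ==> 2*val < y - 10) && 2*val >= 3*t - 4)) && ((!(val <= t)) ==> ((2*p > -4 ==> 2*val < y - 10) && 2*val >= 3*t - 4))
  WP_2: (val <= t ==> ((val <= t ==> ((!(val <= t)) && (2*p > -4 ==> 2*val < y - 10) && 2*val >= 3*t - 4)) && ((!(val <= t)) ==> ((2*p > -4 ==> 2*val < y - 10) && 2*val >= 3*t - 4)))) && ((!(val <= t)) ==> ((2*p > -4 ==> 2*val < y - 10) && 2*val >= 3*t - 4))
  WP_3: (val <= t ==> ((val <= t ==> ((val <= t ==> ((!(val <= t)) && (2*p > -4 ==> 2*val < y - 10) && 2*val >= 3*t - 4)) && ((!(val <= t)) ==> ((2*p > -4 ==> 2*val < y - 10) && 2*val >= 3*t - 4)))) && ((!(val <= t)) ==> ((2*p > -4 ==> 2*val < y - 10) && 2*val >= 3*t - 4)))) && ((!(val <= t)) ==> ((2*p > -4 ==> 2*val < y - 10) && 2*val >= 3*t - 4))
  WP_4: (val <= t ==> ((val <= t ==> ((val <= t ==> ((val <= t ==> ((!(val <= t)) && (2*p > -4 ==> 2*val < y - 10) && 2*val >= 3*t - 4)) && ((!(val <= t)) ==> ((2*p > -4 ==> 2*val < y - 10) && 2*val >= 3*t - 4)))) && ((!(val <= t)) ==> ((2*p > -4 ==> 2*val < y - 10) && 2*val >= 3*t - 4)))) && ((!(val <= t)) ==> ((2*p > -4 ==> 2*val < y - 10) && 2*val >= 3*t - 4)))) && ((!(val <= t)) ==> ((2*p > -4 ==> 2*val < y - 10) && 2*val >= 3*t - 4))
So before the loop: (val <= t ==> ((val <= t ==> ((val <= t ==> ((val <= t ==> ((!(val <= t)) && (2*p > -4 ==> 2*val < y - 10) && 2*val >= 3*t - 4)) && ((!(val <= t)) ==> ((2*p > -4 ==> 2*val < y - 10) && 2*val >= 3*t - 4)))) && ((!(val <= t)) ==> ((2*p > -4 ==> 2*val < y - 10) && 2*val >= 3*t - 4)))) && ((!(val <= t)) ==> ((2*p > -4 ==> 2*val < y - 10) && 2*val >= 3*t - 4)))) && ((!(val <= t)) ==> ((2*p > -4 ==> 2*val < y - 10) && 2*val >= 3*t - 4))
The weakest precondition is (val <= t ==> ((val <= t ==> ((val <= t ==> ((val <= t ==> ((!(val <= t)) && (2*p > -4 ==> 2*val < y - 10) && 2*val >= 3*t - 4)) && ((!(val <= t)) ==> ((2*p > -4 ==> 2*val < y - 10) && 2*val >= 3*t - 4)))) && ((!(val <= t)) ==> ((2*p > -4 ==> 2*val < y - 10) && 2*val >= 3*t - 4)))) && ((!(val <= t)) ==> ((2*p > -4 ==> 2*val < y - 10) && 2*val >= 3*t - 4)))) && ((!(val <= t)) ==> ((2*p > -4 ==> 2*val < y - 10) && 2*val >= 3*t - 4)).
Check whether (val <= t ==> ((val <= t ==> ((val <= t ==> ((val <= t ==> ((!(val <= t)) && (2*p > -4 ==> 2*val < -10) && 2*val >= 3*t - 4)) && ((!(val <= t)) ==> ((2*p > -4 ==> 2*val < -10) && 2*val >= 3*t - 4)))) && ((!(val <= t)) ==> ((2*p > -4 ==> 2*val < -10) && 2*val >= 3*t - 4)))) && ((!(val <= t)) ==> ((2*p > -4 ==> 2*val < -10) && 2*val >= 3*t - 4)))) && ((!(val <= t)) ==> ((2*p > -4 ==> 2*val < -10) && 2*val >= 3*t - 4)) && y == 0 implies it.
Every state satisfying the precondition satisfies the weakest precondition: the implication holds.
Answer: valid


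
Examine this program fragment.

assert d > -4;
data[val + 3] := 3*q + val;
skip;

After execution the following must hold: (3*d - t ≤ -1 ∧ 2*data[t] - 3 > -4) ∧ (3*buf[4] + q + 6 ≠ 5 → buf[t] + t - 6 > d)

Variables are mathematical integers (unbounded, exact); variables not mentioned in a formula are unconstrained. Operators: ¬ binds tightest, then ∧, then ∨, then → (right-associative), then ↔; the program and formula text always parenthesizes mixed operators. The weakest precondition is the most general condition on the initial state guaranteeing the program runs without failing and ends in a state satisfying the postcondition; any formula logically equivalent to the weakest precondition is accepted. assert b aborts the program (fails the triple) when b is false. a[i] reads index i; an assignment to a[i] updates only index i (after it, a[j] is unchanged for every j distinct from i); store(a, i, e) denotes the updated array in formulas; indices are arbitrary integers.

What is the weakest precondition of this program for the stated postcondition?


Working backward. After the program, the postcondition (3*d - t ≤ -1 ∧ 2*data[t] - 3 > -4) ∧ (3*buf[4] + q + 6 ≠ 5 → buf[t] + t - 6 > d) must hold; in canonical form it is 3*d ≤ t - 1 ∧ 2*data[t] > -1 ∧ (3*buf[4] + q ≠ -1 → buf[t] + t > d + 6).
Before skip: 3*d ≤ t - 1 ∧ 2*data[t] > -1 ∧ (3*buf[4] + q ≠ -1 → buf[t] + t > d + 6)
Before data[val + 3] := 3*q + val: 3*d ≤ t - 1 ∧ 2*store(data, val + 3, 3*q + val)[t] > -1 ∧ (3*buf[4] + q ≠ -1 → buf[t] + t > d + 6)
Before assert d > -4: d > -4 ∧ 3*d ≤ t - 1 ∧ 2*store(data, val + 3, 3*q + val)[t] > -1 ∧ (3*buf[4] + q ≠ -1 → buf[t] + t > d + 6)
Answer: WP = d > -4 ∧ 3*d ≤ t - 1 ∧ 2*store(data, val + 3, 3*q + val)[t] > -1 ∧ (3*buf[4] + q ≠ -1 → buf[t] + t > d + 6)


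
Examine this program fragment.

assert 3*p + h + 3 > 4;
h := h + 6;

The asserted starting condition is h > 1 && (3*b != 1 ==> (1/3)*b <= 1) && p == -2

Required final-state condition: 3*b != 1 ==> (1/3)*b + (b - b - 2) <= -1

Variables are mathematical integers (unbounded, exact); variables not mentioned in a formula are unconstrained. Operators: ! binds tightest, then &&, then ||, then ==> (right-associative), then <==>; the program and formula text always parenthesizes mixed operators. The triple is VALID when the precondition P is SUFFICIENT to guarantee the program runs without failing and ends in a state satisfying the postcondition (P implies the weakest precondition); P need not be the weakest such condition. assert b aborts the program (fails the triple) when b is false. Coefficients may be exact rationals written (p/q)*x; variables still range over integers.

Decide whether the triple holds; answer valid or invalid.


Working backward. After the program, the postcondition 3*b != 1 ==> (1/3)*b + (b - b - 2) <= -1 must hold; in canonical form it is 3*b != 1 ==> (1/3)*b <= 1.
Before h := h + 6: 3*b != 1 ==> (1/3)*b <= 1
Before assert 3*p + h + 3 > 4: h + 3*p > 1 && (3*b != 1 ==> (1/3)*b <= 1)
The weakest precondition is h + 3*p > 1 && (3*b != 1 ==> (1/3)*b <= 1).
Check whether h > 1 && (3*b != 1 ==> (1/3)*b <= 1) && p == -2 implies it.
Countermodel: at the initial state b = 3, h = 2, p = -2, the precondition holds but the weakest precondition fails.
Answer: invalid


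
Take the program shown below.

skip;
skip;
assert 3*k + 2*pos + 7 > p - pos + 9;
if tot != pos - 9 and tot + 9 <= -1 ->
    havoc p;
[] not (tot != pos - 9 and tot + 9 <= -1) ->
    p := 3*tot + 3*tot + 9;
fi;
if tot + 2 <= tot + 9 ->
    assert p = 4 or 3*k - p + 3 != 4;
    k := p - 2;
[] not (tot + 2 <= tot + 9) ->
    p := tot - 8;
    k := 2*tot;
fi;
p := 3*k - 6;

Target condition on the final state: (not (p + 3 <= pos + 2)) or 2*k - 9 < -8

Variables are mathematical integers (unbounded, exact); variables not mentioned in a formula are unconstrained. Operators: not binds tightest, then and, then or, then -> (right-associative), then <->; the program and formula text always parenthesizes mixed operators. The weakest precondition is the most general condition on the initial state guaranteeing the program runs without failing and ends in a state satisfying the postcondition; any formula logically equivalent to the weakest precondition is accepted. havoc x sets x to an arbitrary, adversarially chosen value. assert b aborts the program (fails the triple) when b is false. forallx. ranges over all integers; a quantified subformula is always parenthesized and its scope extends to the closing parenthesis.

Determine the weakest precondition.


Working backward. After the program, the postcondition (not (p + 3 <= pos + 2)) or 2*k - 9 < -8 must hold; in canonical form it is (not (p <= pos - 1)) or 2*k < 1.
Before p := 3*k - 6: (not (3*k <= pos + 5)) or 2*k < 1
Then branch requires (p = 4 or 3*k != p + 1) and ((not (3*p <= pos + 11)) or 2*p < 5); else branch requires (not (6*tot <= pos + 5)) or 4*tot < 1.
Before the if: (p = 4 or 3*k != p + 1) and ((not (3*p <= pos + 11)) or 2*p < 5)
Then branch requires forall p_1. ((p_1 = 4 or 3*k != p_1 + 1) and ((not (3*p_1 <= pos + 11)) or 2*p_1 < 5)); else branch requires (6*tot = -5 or 3*k != 6*tot + 10) and ((not (18*tot <= pos - 16)) or 12*tot < -13).
Before the if: ((tot != pos - 9 and tot <= -10) -> (forall p_1. ((p_1 = 4 or 3*k != p_1 + 1) and ((not (3*p_1 <= pos + 11)) or 2*p_1 < 5)))) and ((not (tot != pos - 9 and tot <= -10)) -> ((6*tot = -5 or 3*k != 6*tot + 10) and ((not (18*tot <= pos - 16)) or 12*tot < -13)))
Before assert 3*k + 2*pos + 7 > p - pos + 9: 3*k + 3*pos > p + 2 and ((tot != pos - 9 and tot <= -10) -> (forall p_1. ((p_1 = 4 or 3*k != p_1 + 1) and ((not (3*p_1 <= pos + 11)) or 2*p_1 < 5)))) and ((not (tot != pos - 9 and tot <= -10)) -> ((6*tot = -5 or 3*k != 6*tot + 10) and ((not (18*tot <= pos - 16)) or 12*tot < -13)))
Before skip: 3*k + 3*pos > p + 2 and ((tot != pos - 9 and tot <= -10) -> (forall p_1. ((p_1 = 4 or 3*k != p_1 + 1) and ((not (3*p_1 <= pos + 11)) or 2*p_1 < 5)))) and ((not (tot != pos - 9 and tot <= -10)) -> ((6*tot = -5 or 3*k != 6*tot + 10) and ((not (18*tot <= pos - 16)) or 12*tot < -13)))
Before skip: 3*k + 3*pos > p + 2 and ((tot != pos - 9 and tot <= -10) -> (forall p_1. ((p_1 = 4 or 3*k != p_1 + 1) and ((not (3*p_1 <= pos + 11)) or 2*p_1 < 5)))) and ((not (tot != pos - 9 and tot <= -10)) -> ((6*tot = -5 or 3*k != 6*tot + 10) and ((not (18*tot <= pos - 16)) or 12*tot < -13)))
Answer: WP = 3*k + 3*pos > p + 2 and ((tot != pos - 9 and tot <= -10) -> (forall p_1. ((p_1 = 4 or 3*k != p_1 + 1) and ((not (3*p_1 <= pos + 11)) or 2*p_1 < 5)))) and ((not (tot != pos - 9 and tot <= -10)) -> ((6*tot = -5 or 3*k != 6*tot + 10) and ((not (18*tot <= pos - 16)) or 12*tot < -13)))


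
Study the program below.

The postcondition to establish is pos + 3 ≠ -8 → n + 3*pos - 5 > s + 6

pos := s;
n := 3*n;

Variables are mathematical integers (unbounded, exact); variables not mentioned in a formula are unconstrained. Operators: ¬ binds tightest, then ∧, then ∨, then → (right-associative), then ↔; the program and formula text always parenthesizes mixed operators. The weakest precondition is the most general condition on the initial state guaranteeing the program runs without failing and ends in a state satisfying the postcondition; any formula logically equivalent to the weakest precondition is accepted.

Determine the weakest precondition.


Working backward. After the program, the postcondition pos + 3 ≠ -8 → n + 3*pos - 5 > s + 6 must hold; in canonical form it is pos ≠ -11 → n + 3*pos > s + 11.
Before n := 3*n: pos ≠ -11 → 3*n + 3*pos > s + 11
Before pos := s: s ≠ -11 → 3*n + 2*s > 11
Answer: WP = s ≠ -11 → 3*n + 2*s > 11


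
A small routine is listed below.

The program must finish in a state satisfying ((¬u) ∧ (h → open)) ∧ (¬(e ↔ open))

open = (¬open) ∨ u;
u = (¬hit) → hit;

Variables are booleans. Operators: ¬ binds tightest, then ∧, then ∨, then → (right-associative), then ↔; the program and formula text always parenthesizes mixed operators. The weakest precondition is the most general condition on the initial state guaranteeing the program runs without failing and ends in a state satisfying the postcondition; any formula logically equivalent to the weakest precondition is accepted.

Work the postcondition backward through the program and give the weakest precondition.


Working backward. After the program, the postcondition ((¬u) ∧ (h → open)) ∧ (¬(e ↔ open)) must hold; in canonical form it is (¬u) ∧ (h → open) ∧ (¬(e ↔ open)).
Before u := (¬hit) → hit: (¬((¬hit) → hit)) ∧ (h → open) ∧ (¬(e ↔ open))
Before open := (¬open) ∨ u: (¬((¬hit) → hit)) ∧ (h → ((¬open) ∨ u)) ∧ (¬(e ↔ ((¬open) ∨ u)))
Answer: WP = (¬((¬hit) → hit)) ∧ (h → ((¬open) ∨ u)) ∧ (¬(e ↔ ((¬open) ∨ u)))


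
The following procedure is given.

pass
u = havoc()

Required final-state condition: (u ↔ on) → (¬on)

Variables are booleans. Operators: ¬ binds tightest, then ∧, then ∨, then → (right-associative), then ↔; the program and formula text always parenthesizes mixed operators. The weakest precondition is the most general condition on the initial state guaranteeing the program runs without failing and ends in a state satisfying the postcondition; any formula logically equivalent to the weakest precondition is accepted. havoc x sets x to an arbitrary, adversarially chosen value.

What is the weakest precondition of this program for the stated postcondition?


Working backward. After the program, (u ↔ on) → (¬on) must hold.
Before havoc u: on → (¬on)
Before skip: on → (¬on)
Answer: WP = on → (¬on)


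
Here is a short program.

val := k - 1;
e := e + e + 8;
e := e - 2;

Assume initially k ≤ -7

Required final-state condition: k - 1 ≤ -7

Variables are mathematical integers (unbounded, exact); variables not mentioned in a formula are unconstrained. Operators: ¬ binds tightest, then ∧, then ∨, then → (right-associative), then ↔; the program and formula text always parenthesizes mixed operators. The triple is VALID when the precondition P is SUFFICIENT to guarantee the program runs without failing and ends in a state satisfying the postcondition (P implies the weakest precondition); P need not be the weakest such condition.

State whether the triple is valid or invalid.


Working backward. After the program, the postcondition k - 1 ≤ -7 must hold; in canonical form it is k ≤ -6.
Before e := e - 2: k ≤ -6
Before e := e + e + 8: k ≤ -6
Before val := k - 1: k ≤ -6
The weakest precondition is k ≤ -6.
Check whether k ≤ -7 implies it.
Every state satisfying the precondition satisfies the weakest precondition: the implication holds.
Answer: valid


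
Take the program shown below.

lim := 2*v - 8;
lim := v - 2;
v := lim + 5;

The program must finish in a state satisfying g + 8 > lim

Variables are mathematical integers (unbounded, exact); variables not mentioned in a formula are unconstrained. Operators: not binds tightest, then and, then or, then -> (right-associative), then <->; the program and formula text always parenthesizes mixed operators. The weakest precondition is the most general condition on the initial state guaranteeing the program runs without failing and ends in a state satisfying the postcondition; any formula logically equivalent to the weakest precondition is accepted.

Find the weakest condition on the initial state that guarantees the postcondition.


Working backward. After the program, the postcondition g + 8 > lim must hold; in canonical form it is g > lim - 8.
Before v := lim + 5: g > lim - 8
Before lim := v - 2: g > v - 10
Before lim := 2*v - 8: g > v - 10
Answer: WP = g > v - 10


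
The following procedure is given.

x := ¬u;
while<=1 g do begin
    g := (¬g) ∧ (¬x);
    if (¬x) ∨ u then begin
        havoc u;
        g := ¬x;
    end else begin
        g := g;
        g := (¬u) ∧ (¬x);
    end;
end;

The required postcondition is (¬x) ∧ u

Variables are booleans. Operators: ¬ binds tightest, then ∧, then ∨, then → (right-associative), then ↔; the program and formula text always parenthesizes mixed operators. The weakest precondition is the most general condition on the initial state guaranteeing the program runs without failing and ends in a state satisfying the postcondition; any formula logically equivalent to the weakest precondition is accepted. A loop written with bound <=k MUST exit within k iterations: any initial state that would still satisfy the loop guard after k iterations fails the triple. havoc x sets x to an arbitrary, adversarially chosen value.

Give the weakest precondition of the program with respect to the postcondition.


Working backward. After the program, (¬x) ∧ u must hold.
Before the loop (bound <=1), unroll the exhaustion recursion (WP_0 = exit-now case; WP_j = one more guarded iteration, up to j = 1):
  WP_0: (¬g) ∧ (¬x) ∧ u
  WP_1: (g → ((¬((¬x) ∨ u)) ∧ ((¬((¬x) ∨ u)) → ((¬((¬u) ∧ (¬x))) ∧ (¬x) ∧ u)))) ∧ ((¬g) → ((¬x) ∧ u))
So before the loop: (g → ((¬((¬x) ∨ u)) ∧ ((¬((¬x) ∨ u)) → ((¬((¬u) ∧ (¬x))) ∧ (¬x) ∧ u)))) ∧ ((¬g) → ((¬x) ∧ u))
Before x := ¬u: (g → ((¬u) ∧ ((¬u) → u))) ∧ ((¬g) → u)
Answer: WP = (g → ((¬u) ∧ ((¬u) → u))) ∧ ((¬g) → u)


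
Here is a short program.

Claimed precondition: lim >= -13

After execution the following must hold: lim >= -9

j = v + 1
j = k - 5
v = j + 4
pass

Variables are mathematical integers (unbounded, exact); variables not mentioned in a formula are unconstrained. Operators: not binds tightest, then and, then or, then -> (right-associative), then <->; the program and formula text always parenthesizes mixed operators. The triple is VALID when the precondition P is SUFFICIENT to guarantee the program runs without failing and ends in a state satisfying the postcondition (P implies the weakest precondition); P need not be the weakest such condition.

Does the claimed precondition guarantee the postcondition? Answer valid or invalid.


Working backward. After the program, lim >= -9 must hold.
Before skip: lim >= -9
Before v := j + 4: lim >= -9
Before j := k - 5: lim >= -9
Before j := v + 1: lim >= -9
The weakest precondition is lim >= -9.
Check whether lim >= -13 implies it.
Countermodel: at the initial state lim = -13, the precondition holds but the weakest precondition fails.
Answer: invalid


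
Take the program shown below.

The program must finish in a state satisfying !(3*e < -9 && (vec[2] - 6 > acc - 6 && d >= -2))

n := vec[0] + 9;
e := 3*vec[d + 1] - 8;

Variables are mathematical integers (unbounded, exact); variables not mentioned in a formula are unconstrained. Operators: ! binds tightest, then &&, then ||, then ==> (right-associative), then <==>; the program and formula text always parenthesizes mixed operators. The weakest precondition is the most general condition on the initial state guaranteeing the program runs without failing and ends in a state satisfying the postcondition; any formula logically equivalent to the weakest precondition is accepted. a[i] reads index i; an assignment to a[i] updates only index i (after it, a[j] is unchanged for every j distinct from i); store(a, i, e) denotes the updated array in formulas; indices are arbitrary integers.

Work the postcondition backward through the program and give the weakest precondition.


Working backward. After the program, the postcondition !(3*e < -9 && (vec[2] - 6 > acc - 6 && d >= -2)) must hold; in canonical form it is !(3*e < -9 && vec[2] > acc && d >= -2).
Before e := 3*vec[d + 1] - 8: !(9*vec[d + 1] < 15 && vec[2] > acc && d >= -2)
Before n := vec[0] + 9: !(9*vec[d + 1] < 15 && vec[2] > acc && d >= -2)
Answer: WP = !(9*vec[d + 1] < 15 && vec[2] > acc && d >= -2)


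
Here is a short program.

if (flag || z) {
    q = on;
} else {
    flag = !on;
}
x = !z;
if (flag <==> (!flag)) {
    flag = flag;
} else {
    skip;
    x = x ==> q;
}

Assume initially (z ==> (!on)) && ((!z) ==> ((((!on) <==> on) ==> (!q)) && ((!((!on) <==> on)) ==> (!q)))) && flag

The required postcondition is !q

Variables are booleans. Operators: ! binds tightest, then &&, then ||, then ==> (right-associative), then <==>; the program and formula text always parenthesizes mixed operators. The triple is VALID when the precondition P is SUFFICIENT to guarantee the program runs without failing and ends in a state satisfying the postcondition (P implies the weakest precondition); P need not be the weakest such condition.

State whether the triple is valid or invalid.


Working backward. After the program, !q must hold.
Then branch requires !q; else branch requires !q.
Before the if: ((flag <==> (!flag)) ==> (!q)) && ((!(flag <==> (!flag))) ==> (!q))
Before x := !z: ((flag <==> (!flag)) ==> (!q)) && ((!(flag <==> (!flag))) ==> (!q))
Then branch requires ((flag <==> (!flag)) ==> (!on)) && ((!(flag <==> (!flag))) ==> (!on)); else branch requires (((!on) <==> on) ==> (!q)) && ((!((!on) <==> on)) ==> (!q)).
Before the if: ((flag || z) ==> (((flag <==> (!flag)) ==> (!on)) && ((!(flag <==> (!flag))) ==> (!on)))) && ((!(flag || z)) ==> ((((!on) <==> on) ==> (!q)) && ((!((!on) <==> on)) ==> (!q))))
The weakest precondition is ((flag || z) ==> (((flag <==> (!flag)) ==> (!on)) && ((!(flag <==> (!flag))) ==> (!on)))) && ((!(flag || z)) ==> ((((!on) <==> on) ==> (!q)) && ((!((!on) <==> on)) ==> (!q)))).
Check whether (z ==> (!on)) && ((!z) ==> ((((!on) <==> on) ==> (!q)) && ((!((!on) <==> on)) ==> (!q)))) && flag implies it.
Countermodel: at the initial state flag = true, on = true, q = false, z = false, the precondition holds but the weakest precondition fails.
Answer: invalid


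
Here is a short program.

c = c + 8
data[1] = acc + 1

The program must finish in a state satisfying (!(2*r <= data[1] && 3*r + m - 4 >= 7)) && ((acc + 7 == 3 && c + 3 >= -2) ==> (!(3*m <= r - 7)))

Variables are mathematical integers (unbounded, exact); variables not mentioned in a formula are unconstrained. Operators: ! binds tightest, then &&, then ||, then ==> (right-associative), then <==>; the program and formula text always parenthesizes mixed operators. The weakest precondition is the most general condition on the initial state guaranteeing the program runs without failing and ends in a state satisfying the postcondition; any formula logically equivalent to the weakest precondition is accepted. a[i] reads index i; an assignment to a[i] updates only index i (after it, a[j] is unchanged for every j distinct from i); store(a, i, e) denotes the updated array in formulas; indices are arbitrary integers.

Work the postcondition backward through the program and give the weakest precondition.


Working backward. After the program, the postcondition (!(2*r <= data[1] && 3*r + m - 4 >= 7)) && ((acc + 7 == 3 && c + 3 >= -2) ==> (!(3*m <= r - 7))) must hold; in canonical form it is (!(2*r <= data[1] && m + 3*r >= 11)) && ((acc == -4 && c >= -5) ==> (!(3*m <= r - 7))).
Before data[1] := acc + 1: (!(2*r <= acc + 1 && m + 3*r >= 11)) && ((acc == -4 && c >= -5) ==> (!(3*m <= r - 7)))
Before c := c + 8: (!(2*r <= acc + 1 && m + 3*r >= 11)) && ((acc == -4 && c >= -13) ==> (!(3*m <= r - 7)))
Answer: WP = (!(2*r <= acc + 1 && m + 3*r >= 11)) && ((acc == -4 && c >= -13) ==> (!(3*m <= r - 7)))


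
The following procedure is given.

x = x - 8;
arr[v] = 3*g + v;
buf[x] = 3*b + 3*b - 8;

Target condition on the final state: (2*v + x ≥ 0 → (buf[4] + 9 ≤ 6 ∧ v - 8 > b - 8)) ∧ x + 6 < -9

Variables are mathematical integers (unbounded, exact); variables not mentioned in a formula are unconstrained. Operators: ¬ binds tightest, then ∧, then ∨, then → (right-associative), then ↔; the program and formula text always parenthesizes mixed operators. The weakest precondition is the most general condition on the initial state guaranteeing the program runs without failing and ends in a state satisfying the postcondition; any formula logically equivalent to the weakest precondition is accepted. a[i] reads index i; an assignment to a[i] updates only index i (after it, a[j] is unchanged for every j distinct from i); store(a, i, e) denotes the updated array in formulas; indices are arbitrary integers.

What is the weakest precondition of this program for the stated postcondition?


Working backward. After the program, the postcondition (2*v + x ≥ 0 → (buf[4] + 9 ≤ 6 ∧ v - 8 > b - 8)) ∧ x + 6 < -9 must hold; in canonical form it is (2*v + x ≥ 0 → (buf[4] ≤ -3 ∧ v > b)) ∧ x < -15.
Before buf[x] := 3*b + 3*b - 8: (2*v + x ≥ 0 → (store(buf, x, 6*b - 8)[4] ≤ -3 ∧ v > b)) ∧ x < -15
Before arr[v] := 3*g + v: (2*v + x ≥ 0 → (store(buf, x, 6*b - 8)[4] ≤ -3 ∧ v > b)) ∧ x < -15
Before x := x - 8: (2*v + x ≥ 8 → (store(buf, x - 8, 6*b - 8)[4] ≤ -3 ∧ v > b)) ∧ x < -7
Answer: WP = (2*v + x ≥ 8 → (store(buf, x - 8, 6*b - 8)[4] ≤ -3 ∧ v > b)) ∧ x < -7


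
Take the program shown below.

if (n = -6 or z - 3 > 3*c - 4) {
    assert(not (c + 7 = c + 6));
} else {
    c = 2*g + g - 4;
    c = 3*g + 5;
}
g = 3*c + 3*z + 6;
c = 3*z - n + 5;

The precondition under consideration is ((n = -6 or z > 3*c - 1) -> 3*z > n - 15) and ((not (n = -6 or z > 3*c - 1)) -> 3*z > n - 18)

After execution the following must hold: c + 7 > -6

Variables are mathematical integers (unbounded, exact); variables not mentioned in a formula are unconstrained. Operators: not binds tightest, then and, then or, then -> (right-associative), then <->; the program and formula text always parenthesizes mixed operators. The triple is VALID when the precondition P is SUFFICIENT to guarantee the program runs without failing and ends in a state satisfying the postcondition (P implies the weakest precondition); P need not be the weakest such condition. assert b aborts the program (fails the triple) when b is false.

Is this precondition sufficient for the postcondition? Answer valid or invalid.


Working backward. After the program, the postcondition c + 7 > -6 must hold; in canonical form it is c > -13.
Before c := 3*z - n + 5: 3*z > n - 18
Before g := 3*c + 3*z + 6: 3*z > n - 18
Then branch requires 3*z > n - 18; else branch requires 3*z > n - 18.
Before the if: ((n = -6 or z > 3*c - 1) -> 3*z > n - 18) and ((not (n = -6 or z > 3*c - 1)) -> 3*z > n - 18)
The weakest precondition is ((n = -6 or z > 3*c - 1) -> 3*z > n - 18) and ((not (n = -6 or z > 3*c - 1)) -> 3*z > n - 18).
Check whether ((n = -6 or z > 3*c - 1) -> 3*z > n - 15) and ((not (n = -6 or z > 3*c - 1)) -> 3*z > n - 18) implies it.
Every state satisfying the precondition satisfies the weakest precondition: the implication holds.
Answer: valid


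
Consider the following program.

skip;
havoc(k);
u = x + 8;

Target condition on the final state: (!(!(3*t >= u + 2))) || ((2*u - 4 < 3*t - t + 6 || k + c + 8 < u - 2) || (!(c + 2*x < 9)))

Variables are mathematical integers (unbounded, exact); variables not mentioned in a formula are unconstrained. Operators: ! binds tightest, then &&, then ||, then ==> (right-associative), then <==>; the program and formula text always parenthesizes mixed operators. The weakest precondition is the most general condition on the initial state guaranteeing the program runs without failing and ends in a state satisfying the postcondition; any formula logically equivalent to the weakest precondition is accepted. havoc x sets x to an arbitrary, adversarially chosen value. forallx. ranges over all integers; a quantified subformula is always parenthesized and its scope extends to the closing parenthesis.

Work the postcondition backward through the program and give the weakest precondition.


Working backward. After the program, the postcondition (!(!(3*t >= u + 2))) || ((2*u - 4 < 3*t - t + 6 || k + c + 8 < u - 2) || (!(c + 2*x < 9))) must hold; in canonical form it is 3*t >= u + 2 || 2*u < 2*t + 10 || c + k < u - 10 || (!(c + 2*x < 9)).
Before u := x + 8: 3*t >= x + 10 || 2*x < 2*t - 6 || c + k < x - 2 || (!(c + 2*x < 9))
Before havoc k: forall k_1. (3*t >= x + 10 || 2*x < 2*t - 6 || c + k_1 < x - 2 || (!(c + 2*x < 9)))
Before skip: forall k_1. (3*t >= x + 10 || 2*x < 2*t - 6 || c + k_1 < x - 2 || (!(c + 2*x < 9)))
Answer: WP = forall k_1. (3*t >= x + 10 || 2*x < 2*t - 6 || c + k_1 < x - 2 || (!(c + 2*x < 9)))


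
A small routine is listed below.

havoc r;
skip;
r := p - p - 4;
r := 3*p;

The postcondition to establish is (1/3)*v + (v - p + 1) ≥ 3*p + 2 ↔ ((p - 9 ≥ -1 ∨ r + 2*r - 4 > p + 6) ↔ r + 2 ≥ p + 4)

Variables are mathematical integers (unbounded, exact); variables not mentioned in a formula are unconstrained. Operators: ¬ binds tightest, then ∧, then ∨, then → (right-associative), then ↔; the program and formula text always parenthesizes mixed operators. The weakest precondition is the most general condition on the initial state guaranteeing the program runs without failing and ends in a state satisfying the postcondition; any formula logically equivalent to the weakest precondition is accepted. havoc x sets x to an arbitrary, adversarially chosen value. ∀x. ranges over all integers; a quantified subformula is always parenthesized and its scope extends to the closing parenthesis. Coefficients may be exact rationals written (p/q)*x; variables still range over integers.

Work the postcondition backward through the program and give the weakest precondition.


Working backward. After the program, the postcondition (1/3)*v + (v - p + 1) ≥ 3*p + 2 ↔ ((p - 9 ≥ -1 ∨ r + 2*r - 4 > p + 6) ↔ r + 2 ≥ p + 4) must hold; in canonical form it is (4/3)*v ≥ 4*p + 1 ↔ ((p ≥ 8 ∨ 3*r > p + 10) ↔ r ≥ p + 2).
Before r := 3*p: (4/3)*v ≥ 4*p + 1 ↔ ((p ≥ 8 ∨ 8*p > 10) ↔ 2*p ≥ 2)
Before r := p - p - 4: (4/3)*v ≥ 4*p + 1 ↔ ((p ≥ 8 ∨ 8*p > 10) ↔ 2*p ≥ 2)
Before skip: (4/3)*v ≥ 4*p + 1 ↔ ((p ≥ 8 ∨ 8*p > 10) ↔ 2*p ≥ 2)
Before havoc r: (4/3)*v ≥ 4*p + 1 ↔ ((p ≥ 8 ∨ 8*p > 10) ↔ 2*p ≥ 2)
Answer: WP = (4/3)*v ≥ 4*p + 1 ↔ ((p ≥ 8 ∨ 8*p > 10) ↔ 2*p ≥ 2)


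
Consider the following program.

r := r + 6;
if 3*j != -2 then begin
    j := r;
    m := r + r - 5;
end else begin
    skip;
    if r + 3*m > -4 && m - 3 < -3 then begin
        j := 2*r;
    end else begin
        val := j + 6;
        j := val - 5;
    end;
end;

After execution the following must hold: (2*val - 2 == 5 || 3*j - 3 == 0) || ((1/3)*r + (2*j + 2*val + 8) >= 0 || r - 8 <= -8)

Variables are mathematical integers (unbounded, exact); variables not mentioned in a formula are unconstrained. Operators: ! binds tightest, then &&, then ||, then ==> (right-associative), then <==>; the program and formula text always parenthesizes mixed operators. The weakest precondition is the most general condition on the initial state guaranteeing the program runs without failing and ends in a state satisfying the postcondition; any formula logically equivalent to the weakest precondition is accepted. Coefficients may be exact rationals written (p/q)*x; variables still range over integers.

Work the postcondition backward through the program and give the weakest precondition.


Working backward. After the program, the postcondition (2*val - 2 == 5 || 3*j - 3 == 0) || ((1/3)*r + (2*j + 2*val + 8) >= 0 || r - 8 <= -8) must hold; in canonical form it is 2*val == 7 || 3*j == 3 || 2*j + (1/3)*r + 2*val >= -8 || r <= 0.
Then branch requires 2*val == 7 || 3*r == 3 || (7/3)*r + 2*val >= -8 || r <= 0; else branch requires ((3*m + r > -4 && m < 0) ==> (2*val == 7 || 6*r == 3 || (13/3)*r + 2*val >= -8 || r <= 0)) && ((!(3*m + r > -4 && m < 0)) ==> (2*j == -5 || 3*j == 0 || 4*j + (1/3)*r >= -22 || r <= 0)).
Before the if: (3*j != -2 ==> (2*val == 7 || 3*r == 3 || (7/3)*r + 2*val >= -8 || r <= 0)) && ((!(3*j != -2)) ==> (((3*m + r > -4 && m < 0) ==> (2*val == 7 || 6*r == 3 || (13/3)*r + 2*val >= -8 || r <= 0)) && ((!(3*m + r > -4 && m < 0)) ==> (2*j == -5 || 3*j == 0 || 4*j + (1/3)*r >= -22 || r <= 0))))
Before r := r + 6: (3*j != -2 ==> (2*val == 7 || 3*r == -15 || (7/3)*r + 2*val >= -22 || r <= -6)) && ((!(3*j != -2)) ==> (((3*m + r > -10 && m < 0) ==> (2*val == 7 || 6*r == -33 || (13/3)*r + 2*val >= -34 || r <= -6)) && ((!(3*m + r > -10 && m < 0)) ==> (2*j == -5 || 3*j == 0 || 4*j + (1/3)*r >= -24 || r <= -6))))
Answer: WP = (3*j != -2 ==> (2*val == 7 || 3*r == -15 || (7/3)*r + 2*val >= -22 || r <= -6)) && ((!(3*j != -2)) ==> (((3*m + r > -10 && m < 0) ==> (2*val == 7 || 6*r == -33 || (13/3)*r + 2*val >= -34 || r <= -6)) && ((!(3*m + r > -10 && m < 0)) ==> (2*j == -5 || 3*j == 0 || 4*j + (1/3)*r >= -24 || r <= -6))))


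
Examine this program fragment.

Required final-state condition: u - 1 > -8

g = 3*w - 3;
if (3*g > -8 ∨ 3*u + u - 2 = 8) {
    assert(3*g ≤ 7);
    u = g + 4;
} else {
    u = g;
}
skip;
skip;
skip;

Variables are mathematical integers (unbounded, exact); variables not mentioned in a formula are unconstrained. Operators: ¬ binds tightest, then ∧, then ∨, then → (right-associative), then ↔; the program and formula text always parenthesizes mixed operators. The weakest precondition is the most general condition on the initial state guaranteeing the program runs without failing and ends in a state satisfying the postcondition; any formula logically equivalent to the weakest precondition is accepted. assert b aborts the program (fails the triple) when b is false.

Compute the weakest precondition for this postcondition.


Working backward. After the program, the postcondition u - 1 > -8 must hold; in canonical form it is u > -7.
Before skip: u > -7
Before skip: u > -7
Before skip: u > -7
Then branch requires 3*g ≤ 7 ∧ g > -11; else branch requires g > -7.
Before the if: ((3*g > -8 ∨ 4*u = 10) → (3*g ≤ 7 ∧ g > -11)) ∧ ((¬(3*g > -8 ∨ 4*u = 10)) → g > -7)
Before g := 3*w - 3: ((9*w > 1 ∨ 4*u = 10) → (9*w ≤ 16 ∧ 3*w > -8)) ∧ ((¬(9*w > 1 ∨ 4*u = 10)) → 3*w > -4)
Answer: WP = ((9*w > 1 ∨ 4*u = 10) → (9*w ≤ 16 ∧ 3*w > -8)) ∧ ((¬(9*w > 1 ∨ 4*u = 10)) → 3*w > -4)


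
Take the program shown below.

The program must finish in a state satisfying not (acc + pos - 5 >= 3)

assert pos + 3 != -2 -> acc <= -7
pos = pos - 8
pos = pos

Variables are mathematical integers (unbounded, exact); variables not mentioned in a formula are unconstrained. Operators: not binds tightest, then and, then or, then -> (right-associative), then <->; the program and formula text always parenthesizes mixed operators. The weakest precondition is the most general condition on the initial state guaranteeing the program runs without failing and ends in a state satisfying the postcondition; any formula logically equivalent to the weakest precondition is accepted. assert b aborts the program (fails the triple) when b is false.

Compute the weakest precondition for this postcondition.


Working backward. After the program, the postcondition not (acc + pos - 5 >= 3) must hold; in canonical form it is not (acc + pos >= 8).
Before pos := pos: not (acc + pos >= 8)
Before pos := pos - 8: not (acc + pos >= 16)
Before assert pos + 3 != -2 -> acc <= -7: (pos != -5 -> acc <= -7) and (not (acc + pos >= 16))
Answer: WP = (pos != -5 -> acc <= -7) and (not (acc + pos >= 16))


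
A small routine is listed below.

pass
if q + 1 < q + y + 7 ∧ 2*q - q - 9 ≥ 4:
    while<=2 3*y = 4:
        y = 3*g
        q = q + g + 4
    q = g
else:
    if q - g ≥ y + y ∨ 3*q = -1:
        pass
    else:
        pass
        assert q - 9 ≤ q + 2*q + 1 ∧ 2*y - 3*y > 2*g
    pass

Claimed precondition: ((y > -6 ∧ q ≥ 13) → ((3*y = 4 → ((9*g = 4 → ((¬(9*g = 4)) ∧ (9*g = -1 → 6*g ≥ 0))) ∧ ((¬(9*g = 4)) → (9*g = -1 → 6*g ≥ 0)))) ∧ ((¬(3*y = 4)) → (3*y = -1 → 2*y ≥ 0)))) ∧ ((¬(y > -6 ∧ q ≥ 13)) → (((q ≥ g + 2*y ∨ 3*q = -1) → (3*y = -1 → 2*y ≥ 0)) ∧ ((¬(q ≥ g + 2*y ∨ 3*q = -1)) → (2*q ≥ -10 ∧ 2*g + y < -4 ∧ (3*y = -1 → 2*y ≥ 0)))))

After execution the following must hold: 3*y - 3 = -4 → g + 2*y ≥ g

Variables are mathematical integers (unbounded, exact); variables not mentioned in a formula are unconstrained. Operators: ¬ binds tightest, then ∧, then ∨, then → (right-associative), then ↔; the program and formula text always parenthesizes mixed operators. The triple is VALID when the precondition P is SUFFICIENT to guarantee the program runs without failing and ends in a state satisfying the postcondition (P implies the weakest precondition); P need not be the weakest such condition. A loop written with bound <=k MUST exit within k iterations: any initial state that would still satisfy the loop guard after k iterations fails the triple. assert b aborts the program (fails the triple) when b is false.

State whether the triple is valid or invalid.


Working backward. After the program, the postcondition 3*y - 3 = -4 → g + 2*y ≥ g must hold; in canonical form it is 3*y = -1 → 2*y ≥ 0.
Then branch requires (3*y = 4 → ((9*g = 4 → ((¬(9*g = 4)) ∧ (9*g = -1 → 6*g ≥ 0))) ∧ ((¬(9*g = 4)) → (9*g = -1 → 6*g ≥ 0)))) ∧ ((¬(3*y = 4)) → (3*y = -1 → 2*y ≥ 0)); else branch requires ((q ≥ g + 2*y ∨ 3*q = -1) → (3*y = -1 → 2*y ≥ 0)) ∧ ((¬(q ≥ g + 2*y ∨ 3*q = -1)) → (2*q ≥ -10 ∧ 2*g + y < 0 ∧ (3*y = -1 → 2*y ≥ 0))).
Before the if: ((y > -6 ∧ q ≥ 13) → ((3*y = 4 → ((9*g = 4 → ((¬(9*g = 4)) ∧ (9*g = -1 → 6*g ≥ 0))) ∧ ((¬(9*g = 4)) → (9*g = -1 → 6*g ≥ 0)))) ∧ ((¬(3*y = 4)) → (3*y = -1 → 2*y ≥ 0)))) ∧ ((¬(y > -6 ∧ q ≥ 13)) → (((q ≥ g + 2*y ∨ 3*q = -1) → (3*y = -1 → 2*y ≥ 0)) ∧ ((¬(q ≥ g + 2*y ∨ 3*q = -1)) → (2*q ≥ -10 ∧ 2*g + y < 0 ∧ (3*y = -1 → 2*y ≥ 0)))))
Before skip: ((y > -6 ∧ q ≥ 13) → ((3*y = 4 → ((9*g = 4 → ((¬(9*g = 4)) ∧ (9*g = -1 → 6*g ≥ 0))) ∧ ((¬(9*g = 4)) → (9*g = -1 → 6*g ≥ 0)))) ∧ ((¬(3*y = 4)) → (3*y = -1 → 2*y ≥ 0)))) ∧ ((¬(y > -6 ∧ q ≥ 13)) → (((q ≥ g + 2*y ∨ 3*q = -1) → (3*y = -1 → 2*y ≥ 0)) ∧ ((¬(q ≥ g + 2*y ∨ 3*q = -1)) → (2*q ≥ -10 ∧ 2*g + y < 0 ∧ (3*y = -1 → 2*y ≥ 0)))))
The weakest precondition is ((y > -6 ∧ q ≥ 13) → ((3*y = 4 → ((9*g = 4 → ((¬(9*g = 4)) ∧ (9*g = -1 → 6*g ≥ 0))) ∧ ((¬(9*g = 4)) → (9*g = -1 → 6*g ≥ 0)))) ∧ ((¬(3*y = 4)) → (3*y = -1 → 2*y ≥ 0)))) ∧ ((¬(y > -6 ∧ q ≥ 13)) → (((q ≥ g + 2*y ∨ 3*q = -1) → (3*y = -1 → 2*y ≥ 0)) ∧ ((¬(q ≥ g + 2*y ∨ 3*q = -1)) → (2*q ≥ -10 ∧ 2*g + y < 0 ∧ (3*y = -1 → 2*y ≥ 0))))).
Check whether ((y > -6 ∧ q ≥ 13) → ((3*y = 4 → ((9*g = 4 → ((¬(9*g = 4)) ∧ (9*g = -1 → 6*g ≥ 0))) ∧ ((¬(9*g = 4)) → (9*g = -1 → 6*g ≥ 0)))) ∧ ((¬(3*y = 4)) → (3*y = -1 → 2*y ≥ 0)))) ∧ ((¬(y > -6 ∧ q ≥ 13)) → (((q ≥ g + 2*y ∨ 3*q = -1) → (3*y = -1 → 2*y ≥ 0)) ∧ ((¬(q ≥ g + 2*y ∨ 3*q = -1)) → (2*q ≥ -10 ∧ 2*g + y < -4 ∧ (3*y = -1 → 2*y ≥ 0))))) implies it.
Every state satisfying the precondition satisfies the weakest precondition: the implication holds.
Answer: valid


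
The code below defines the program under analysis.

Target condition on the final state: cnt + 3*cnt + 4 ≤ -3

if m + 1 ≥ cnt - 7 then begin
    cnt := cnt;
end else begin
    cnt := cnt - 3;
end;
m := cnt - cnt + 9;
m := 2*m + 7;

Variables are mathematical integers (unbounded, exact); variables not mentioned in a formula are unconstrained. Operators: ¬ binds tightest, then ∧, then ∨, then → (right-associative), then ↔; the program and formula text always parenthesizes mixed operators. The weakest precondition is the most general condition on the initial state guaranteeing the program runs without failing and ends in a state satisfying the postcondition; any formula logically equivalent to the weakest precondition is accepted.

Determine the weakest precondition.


Working backward. After the program, the postcondition cnt + 3*cnt + 4 ≤ -3 must hold; in canonical form it is 4*cnt ≤ -7.
Before m := 2*m + 7: 4*cnt ≤ -7
Before m := cnt - cnt + 9: 4*cnt ≤ -7
Then branch requires 4*cnt ≤ -7; else branch requires 4*cnt ≤ 5.
Before the if: (m ≥ cnt - 8 → 4*cnt ≤ -7) ∧ ((¬(m ≥ cnt - 8)) → 4*cnt ≤ 5)
Answer: WP = (m ≥ cnt - 8 → 4*cnt ≤ -7) ∧ ((¬(m ≥ cnt - 8)) → 4*cnt ≤ 5)
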